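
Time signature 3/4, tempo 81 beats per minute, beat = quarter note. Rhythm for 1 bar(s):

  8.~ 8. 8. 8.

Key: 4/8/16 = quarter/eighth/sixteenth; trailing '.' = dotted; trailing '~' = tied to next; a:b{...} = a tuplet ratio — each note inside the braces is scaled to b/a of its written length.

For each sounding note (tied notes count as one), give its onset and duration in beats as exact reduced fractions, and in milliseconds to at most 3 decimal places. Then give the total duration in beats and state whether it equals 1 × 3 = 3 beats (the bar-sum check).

1) 0.0ms=0b +1111.111ms=3/2b
2) 1111.111ms=3/2b +555.556ms=3/4b
3) 1666.667ms=9/4b +555.556ms=3/4b
Σ=3b of 3 (81bpm 3/4) — PASS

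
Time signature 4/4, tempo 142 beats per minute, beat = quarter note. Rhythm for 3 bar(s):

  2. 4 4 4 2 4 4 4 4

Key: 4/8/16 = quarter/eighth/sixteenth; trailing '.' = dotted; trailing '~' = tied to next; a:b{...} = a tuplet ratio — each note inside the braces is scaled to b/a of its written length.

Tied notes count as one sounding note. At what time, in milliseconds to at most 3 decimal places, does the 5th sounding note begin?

1. 0.0ms @ 0 + 1267.606ms (3)
2. 1267.606ms @ 3 + 422.535ms (1)
3. 1690.141ms @ 4 + 422.535ms (1)
4. 2112.676ms @ 5 + 422.535ms (1)
5. 2535.211ms @ 6 + 845.07ms (2)
6. 3380.282ms @ 8 + 422.535ms (1)
7. 3802.817ms @ 9 + 422.535ms (1)
8. 4225.352ms @ 10 + 422.535ms (1)
9. 4647.887ms @ 11 + 422.535ms (1)

note 5 onset = 6b = 2535.211ms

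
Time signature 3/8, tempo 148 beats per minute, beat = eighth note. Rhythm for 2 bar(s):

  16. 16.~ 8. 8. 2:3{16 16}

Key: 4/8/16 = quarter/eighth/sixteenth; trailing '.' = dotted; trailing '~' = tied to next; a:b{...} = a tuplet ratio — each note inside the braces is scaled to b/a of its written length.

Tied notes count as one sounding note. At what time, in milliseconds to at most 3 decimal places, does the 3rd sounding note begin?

1. 0.0ms @ 0 + 304.054ms (3/4)
2. 304.054ms @ 3/4 + 912.162ms (9/4)
3. 1216.216ms @ 3 + 608.108ms (3/2)
4. 1824.324ms @ 9/2 + 304.054ms (3/4)
5. 2128.378ms @ 21/4 + 304.054ms (3/4)

note 3 onset = 3b = 1216.216ms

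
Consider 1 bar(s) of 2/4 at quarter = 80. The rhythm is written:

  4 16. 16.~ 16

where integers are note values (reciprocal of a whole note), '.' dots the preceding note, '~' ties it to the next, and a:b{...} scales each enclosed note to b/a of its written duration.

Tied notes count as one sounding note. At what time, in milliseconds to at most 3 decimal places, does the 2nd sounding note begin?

note 2 onset = 1b = 750.0ms

1. 0.0ms @ 0 + 750.0ms (1)
2. 750.0ms @ 1 + 281.25ms (3/8)
3. 1031.25ms @ 11/8 + 468.75ms (5/8)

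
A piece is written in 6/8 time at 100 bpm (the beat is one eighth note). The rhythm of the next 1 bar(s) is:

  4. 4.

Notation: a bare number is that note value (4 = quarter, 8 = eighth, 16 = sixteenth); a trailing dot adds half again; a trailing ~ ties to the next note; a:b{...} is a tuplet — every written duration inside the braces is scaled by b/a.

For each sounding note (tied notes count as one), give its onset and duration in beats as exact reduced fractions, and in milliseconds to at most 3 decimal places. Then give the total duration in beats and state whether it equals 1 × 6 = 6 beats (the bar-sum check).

1) 0.0ms=0b +1800.0ms=3b
2) 1800.0ms=3b +1800.0ms=3b
Σ=6b of 6 (100bpm 6/8) — PASS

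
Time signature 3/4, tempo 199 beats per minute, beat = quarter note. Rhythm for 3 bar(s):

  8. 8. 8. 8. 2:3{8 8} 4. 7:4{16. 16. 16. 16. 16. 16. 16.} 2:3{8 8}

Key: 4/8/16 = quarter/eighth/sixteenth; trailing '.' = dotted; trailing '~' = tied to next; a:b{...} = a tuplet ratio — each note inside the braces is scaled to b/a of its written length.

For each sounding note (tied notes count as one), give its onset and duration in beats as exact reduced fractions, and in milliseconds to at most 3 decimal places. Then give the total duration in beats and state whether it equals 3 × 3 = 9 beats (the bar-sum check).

1) 0.0ms=0b +226.131ms=3/4b
2) 226.131ms=3/4b +226.131ms=3/4b
3) 452.261ms=3/2b +226.131ms=3/4b
4) 678.392ms=9/4b +226.131ms=3/4b
5) 904.523ms=3b +226.131ms=3/4b
6) 1130.653ms=15/4b +226.131ms=3/4b
7) 1356.784ms=9/2b +452.261ms=3/2b
8) 1809.045ms=6b +64.609ms=3/14b
9) 1873.654ms=87/14b +64.609ms=3/14b
10) 1938.263ms=45/7b +64.609ms=3/14b
11) 2002.872ms=93/14b +64.609ms=3/14b
12) 2067.48ms=48/7b +64.609ms=3/14b
13) 2132.089ms=99/14b +64.609ms=3/14b
14) 2196.698ms=51/7b +64.609ms=3/14b
15) 2261.307ms=15/2b +226.131ms=3/4b
16) 2487.437ms=33/4b +226.131ms=3/4b
Σ=9b of 9 (199bpm 3/4) — PASS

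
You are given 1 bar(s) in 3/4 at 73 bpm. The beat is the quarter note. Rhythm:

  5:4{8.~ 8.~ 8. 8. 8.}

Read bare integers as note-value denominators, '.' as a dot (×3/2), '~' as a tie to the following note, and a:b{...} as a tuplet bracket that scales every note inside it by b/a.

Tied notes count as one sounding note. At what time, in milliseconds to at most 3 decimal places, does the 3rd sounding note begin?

1. 0.0ms @ 0 + 1479.452ms (9/5)
2. 1479.452ms @ 9/5 + 493.151ms (3/5)
3. 1972.603ms @ 12/5 + 493.151ms (3/5)

note 3 onset = 12/5b = 1972.603ms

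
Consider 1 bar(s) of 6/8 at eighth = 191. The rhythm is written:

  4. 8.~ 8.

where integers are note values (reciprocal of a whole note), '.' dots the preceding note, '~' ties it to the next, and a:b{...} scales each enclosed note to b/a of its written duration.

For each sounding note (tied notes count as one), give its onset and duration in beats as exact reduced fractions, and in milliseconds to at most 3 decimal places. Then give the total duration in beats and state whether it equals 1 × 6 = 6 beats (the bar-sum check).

1) 0.0ms=0b +942.408ms=3b
2) 942.408ms=3b +942.408ms=3b
Σ=6b of 6 (191bpm 6/8) — PASS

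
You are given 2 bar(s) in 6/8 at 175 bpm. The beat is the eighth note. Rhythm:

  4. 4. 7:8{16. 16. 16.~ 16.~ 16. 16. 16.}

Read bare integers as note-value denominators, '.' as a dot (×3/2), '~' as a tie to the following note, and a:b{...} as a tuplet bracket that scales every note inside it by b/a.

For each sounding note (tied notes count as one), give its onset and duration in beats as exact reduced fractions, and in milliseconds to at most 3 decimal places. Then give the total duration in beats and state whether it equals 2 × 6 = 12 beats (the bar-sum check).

1) 0.0ms=0b +1028.571ms=3b
2) 1028.571ms=3b +1028.571ms=3b
3) 2057.143ms=6b +293.878ms=6/7b
4) 2351.02ms=48/7b +293.878ms=6/7b
5) 2644.898ms=54/7b +881.633ms=18/7b
6) 3526.531ms=72/7b +293.878ms=6/7b
7) 3820.408ms=78/7b +293.878ms=6/7b
Σ=12b of 12 (175bpm 6/8) — PASS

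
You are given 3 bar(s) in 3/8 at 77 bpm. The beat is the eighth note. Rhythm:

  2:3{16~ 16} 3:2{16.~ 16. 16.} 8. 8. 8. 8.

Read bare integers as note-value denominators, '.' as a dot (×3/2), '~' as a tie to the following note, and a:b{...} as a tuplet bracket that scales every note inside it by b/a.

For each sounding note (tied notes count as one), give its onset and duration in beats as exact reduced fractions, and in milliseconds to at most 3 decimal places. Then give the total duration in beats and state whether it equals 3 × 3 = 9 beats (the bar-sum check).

1) 0.0ms=0b +1168.831ms=3/2b
2) 1168.831ms=3/2b +779.221ms=1b
3) 1948.052ms=5/2b +389.61ms=1/2b
4) 2337.662ms=3b +1168.831ms=3/2b
5) 3506.494ms=9/2b +1168.831ms=3/2b
6) 4675.325ms=6b +1168.831ms=3/2b
7) 5844.156ms=15/2b +1168.831ms=3/2b
Σ=9b of 9 (77bpm 3/8) — PASS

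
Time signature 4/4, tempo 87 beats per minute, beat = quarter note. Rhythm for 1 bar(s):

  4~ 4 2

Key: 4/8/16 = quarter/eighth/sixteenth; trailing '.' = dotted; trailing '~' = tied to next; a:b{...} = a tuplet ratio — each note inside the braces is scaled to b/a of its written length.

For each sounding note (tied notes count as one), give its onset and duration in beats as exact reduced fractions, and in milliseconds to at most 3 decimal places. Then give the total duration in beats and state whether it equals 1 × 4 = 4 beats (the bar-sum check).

1) 0.0ms=0b +1379.31ms=2b
2) 1379.31ms=2b +1379.31ms=2b
Σ=4b of 4 (87bpm 4/4) — PASS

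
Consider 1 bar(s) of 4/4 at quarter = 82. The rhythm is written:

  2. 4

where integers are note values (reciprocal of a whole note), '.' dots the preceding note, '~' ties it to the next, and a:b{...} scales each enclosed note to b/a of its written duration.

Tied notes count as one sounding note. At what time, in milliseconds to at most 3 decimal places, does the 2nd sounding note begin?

note 2 onset = 3b = 2195.122ms

1. 0.0ms @ 0 + 2195.122ms (3)
2. 2195.122ms @ 3 + 731.707ms (1)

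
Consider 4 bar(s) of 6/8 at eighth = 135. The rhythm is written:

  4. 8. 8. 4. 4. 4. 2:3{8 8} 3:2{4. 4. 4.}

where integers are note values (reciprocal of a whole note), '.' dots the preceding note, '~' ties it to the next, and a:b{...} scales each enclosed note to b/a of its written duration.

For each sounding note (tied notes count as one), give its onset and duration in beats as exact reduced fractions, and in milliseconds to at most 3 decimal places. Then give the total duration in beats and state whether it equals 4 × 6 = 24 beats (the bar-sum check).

1) 0.0ms=0b +1333.333ms=3b
2) 1333.333ms=3b +666.667ms=3/2b
3) 2000.0ms=9/2b +666.667ms=3/2b
4) 2666.667ms=6b +1333.333ms=3b
5) 4000.0ms=9b +1333.333ms=3b
6) 5333.333ms=12b +1333.333ms=3b
7) 6666.667ms=15b +666.667ms=3/2b
8) 7333.333ms=33/2b +666.667ms=3/2b
9) 8000.0ms=18b +888.889ms=2b
10) 8888.889ms=20b +888.889ms=2b
11) 9777.778ms=22b +888.889ms=2b
Σ=24b of 24 (135bpm 6/8) — PASS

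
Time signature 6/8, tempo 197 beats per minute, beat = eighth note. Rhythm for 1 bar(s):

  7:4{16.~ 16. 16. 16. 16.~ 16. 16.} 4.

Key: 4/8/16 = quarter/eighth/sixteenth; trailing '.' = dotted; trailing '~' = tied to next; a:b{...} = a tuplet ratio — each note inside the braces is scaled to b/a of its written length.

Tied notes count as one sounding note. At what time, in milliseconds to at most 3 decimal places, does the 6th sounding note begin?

1. 0.0ms @ 0 + 261.059ms (6/7)
2. 261.059ms @ 6/7 + 130.529ms (3/7)
3. 391.588ms @ 9/7 + 130.529ms (3/7)
4. 522.117ms @ 12/7 + 261.059ms (6/7)
5. 783.176ms @ 18/7 + 130.529ms (3/7)
6. 913.706ms @ 3 + 913.706ms (3)

note 6 onset = 3b = 913.706ms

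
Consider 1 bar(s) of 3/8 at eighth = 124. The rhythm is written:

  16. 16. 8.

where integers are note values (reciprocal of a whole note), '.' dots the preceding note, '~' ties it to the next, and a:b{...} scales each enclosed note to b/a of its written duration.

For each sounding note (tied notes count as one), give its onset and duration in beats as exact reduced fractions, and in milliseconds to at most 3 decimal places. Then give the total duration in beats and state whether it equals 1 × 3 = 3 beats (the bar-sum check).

1) 0.0ms=0b +362.903ms=3/4b
2) 362.903ms=3/4b +362.903ms=3/4b
3) 725.806ms=3/2b +725.806ms=3/2b
Σ=3b of 3 (124bpm 3/8) — PASS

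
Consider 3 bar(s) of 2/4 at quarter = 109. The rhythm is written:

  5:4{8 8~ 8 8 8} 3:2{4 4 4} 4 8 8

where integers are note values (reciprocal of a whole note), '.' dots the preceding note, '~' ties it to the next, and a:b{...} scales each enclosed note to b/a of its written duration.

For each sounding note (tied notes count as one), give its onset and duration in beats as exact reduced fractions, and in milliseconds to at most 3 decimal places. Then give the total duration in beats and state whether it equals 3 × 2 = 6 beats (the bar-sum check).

1) 0.0ms=0b +220.183ms=2/5b
2) 220.183ms=2/5b +440.367ms=4/5b
3) 660.55ms=6/5b +220.183ms=2/5b
4) 880.734ms=8/5b +220.183ms=2/5b
5) 1100.917ms=2b +366.972ms=2/3b
6) 1467.89ms=8/3b +366.972ms=2/3b
7) 1834.862ms=10/3b +366.972ms=2/3b
8) 2201.835ms=4b +550.459ms=1b
9) 2752.294ms=5b +275.229ms=1/2b
10) 3027.523ms=11/2b +275.229ms=1/2b
Σ=6b of 6 (109bpm 2/4) — PASS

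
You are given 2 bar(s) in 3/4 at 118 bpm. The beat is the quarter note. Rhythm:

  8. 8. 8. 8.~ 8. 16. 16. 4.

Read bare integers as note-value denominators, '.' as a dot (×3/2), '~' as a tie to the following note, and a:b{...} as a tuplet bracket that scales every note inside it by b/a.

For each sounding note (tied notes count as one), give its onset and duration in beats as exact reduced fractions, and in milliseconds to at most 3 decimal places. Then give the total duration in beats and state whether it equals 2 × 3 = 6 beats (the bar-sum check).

1) 0.0ms=0b +381.356ms=3/4b
2) 381.356ms=3/4b +381.356ms=3/4b
3) 762.712ms=3/2b +381.356ms=3/4b
4) 1144.068ms=9/4b +762.712ms=3/2b
5) 1906.78ms=15/4b +190.678ms=3/8b
6) 2097.458ms=33/8b +190.678ms=3/8b
7) 2288.136ms=9/2b +762.712ms=3/2b
Σ=6b of 6 (118bpm 3/4) — PASS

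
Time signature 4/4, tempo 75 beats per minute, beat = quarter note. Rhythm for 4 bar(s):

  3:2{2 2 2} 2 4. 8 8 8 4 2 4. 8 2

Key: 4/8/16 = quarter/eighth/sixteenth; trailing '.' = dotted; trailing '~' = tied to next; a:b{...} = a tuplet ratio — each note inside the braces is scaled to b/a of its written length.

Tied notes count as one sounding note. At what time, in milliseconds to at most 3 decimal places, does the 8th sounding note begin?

note 8 onset = 17/2b = 6800.0ms

1. 0.0ms @ 0 + 1066.667ms (4/3)
2. 1066.667ms @ 4/3 + 1066.667ms (4/3)
3. 2133.333ms @ 8/3 + 1066.667ms (4/3)
4. 3200.0ms @ 4 + 1600.0ms (2)
5. 4800.0ms @ 6 + 1200.0ms (3/2)
6. 6000.0ms @ 15/2 + 400.0ms (1/2)
7. 6400.0ms @ 8 + 400.0ms (1/2)
8. 6800.0ms @ 17/2 + 400.0ms (1/2)
9. 7200.0ms @ 9 + 800.0ms (1)
10. 8000.0ms @ 10 + 1600.0ms (2)
11. 9600.0ms @ 12 + 1200.0ms (3/2)
12. 10800.0ms @ 27/2 + 400.0ms (1/2)
13. 11200.0ms @ 14 + 1600.0ms (2)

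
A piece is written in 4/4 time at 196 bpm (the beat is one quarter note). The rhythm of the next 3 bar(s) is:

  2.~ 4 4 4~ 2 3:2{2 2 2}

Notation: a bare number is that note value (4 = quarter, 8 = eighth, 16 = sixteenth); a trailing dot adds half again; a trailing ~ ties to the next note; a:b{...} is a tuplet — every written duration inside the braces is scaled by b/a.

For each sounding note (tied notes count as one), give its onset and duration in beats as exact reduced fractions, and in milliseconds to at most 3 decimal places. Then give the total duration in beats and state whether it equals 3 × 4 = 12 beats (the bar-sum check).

1) 0.0ms=0b +1224.49ms=4b
2) 1224.49ms=4b +306.122ms=1b
3) 1530.612ms=5b +918.367ms=3b
4) 2448.98ms=8b +408.163ms=4/3b
5) 2857.143ms=28/3b +408.163ms=4/3b
6) 3265.306ms=32/3b +408.163ms=4/3b
Σ=12b of 12 (196bpm 4/4) — PASS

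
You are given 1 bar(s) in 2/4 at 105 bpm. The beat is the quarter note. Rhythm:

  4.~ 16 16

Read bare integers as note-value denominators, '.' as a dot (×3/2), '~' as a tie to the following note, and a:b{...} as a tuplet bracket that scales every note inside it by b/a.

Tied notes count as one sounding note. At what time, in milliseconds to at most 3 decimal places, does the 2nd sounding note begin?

note 2 onset = 7/4b = 1000.0ms

1. 0.0ms @ 0 + 1000.0ms (7/4)
2. 1000.0ms @ 7/4 + 142.857ms (1/4)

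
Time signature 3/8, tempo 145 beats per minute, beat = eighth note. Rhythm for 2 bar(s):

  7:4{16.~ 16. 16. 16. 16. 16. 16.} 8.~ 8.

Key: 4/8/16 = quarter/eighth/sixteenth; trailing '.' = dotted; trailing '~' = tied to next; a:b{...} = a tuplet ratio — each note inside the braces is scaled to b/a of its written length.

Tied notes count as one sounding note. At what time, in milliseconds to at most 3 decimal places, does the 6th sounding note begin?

1. 0.0ms @ 0 + 354.68ms (6/7)
2. 354.68ms @ 6/7 + 177.34ms (3/7)
3. 532.02ms @ 9/7 + 177.34ms (3/7)
4. 709.36ms @ 12/7 + 177.34ms (3/7)
5. 886.7ms @ 15/7 + 177.34ms (3/7)
6. 1064.039ms @ 18/7 + 177.34ms (3/7)
7. 1241.379ms @ 3 + 1241.379ms (3)

note 6 onset = 18/7b = 1064.039ms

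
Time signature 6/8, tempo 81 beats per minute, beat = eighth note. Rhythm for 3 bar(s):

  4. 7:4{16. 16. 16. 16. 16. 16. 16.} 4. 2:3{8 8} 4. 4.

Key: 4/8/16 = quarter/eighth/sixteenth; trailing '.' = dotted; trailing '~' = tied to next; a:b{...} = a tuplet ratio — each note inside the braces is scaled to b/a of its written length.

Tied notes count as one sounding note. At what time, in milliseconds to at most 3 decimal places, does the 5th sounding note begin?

note 5 onset = 30/7b = 3174.603ms

1. 0.0ms @ 0 + 2222.222ms (3)
2. 2222.222ms @ 3 + 317.46ms (3/7)
3. 2539.683ms @ 24/7 + 317.46ms (3/7)
4. 2857.143ms @ 27/7 + 317.46ms (3/7)
5. 3174.603ms @ 30/7 + 317.46ms (3/7)
6. 3492.063ms @ 33/7 + 317.46ms (3/7)
7. 3809.524ms @ 36/7 + 317.46ms (3/7)
8. 4126.984ms @ 39/7 + 317.46ms (3/7)
9. 4444.444ms @ 6 + 2222.222ms (3)
10. 6666.667ms @ 9 + 1111.111ms (3/2)
11. 7777.778ms @ 21/2 + 1111.111ms (3/2)
12. 8888.889ms @ 12 + 2222.222ms (3)
13. 11111.111ms @ 15 + 2222.222ms (3)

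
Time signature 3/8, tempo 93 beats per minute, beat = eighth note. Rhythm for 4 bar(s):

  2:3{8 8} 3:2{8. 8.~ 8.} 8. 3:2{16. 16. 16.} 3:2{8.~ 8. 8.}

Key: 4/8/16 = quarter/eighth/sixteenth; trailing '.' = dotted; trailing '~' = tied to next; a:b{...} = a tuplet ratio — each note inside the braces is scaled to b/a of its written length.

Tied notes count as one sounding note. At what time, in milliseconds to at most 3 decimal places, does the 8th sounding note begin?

note 8 onset = 17/2b = 5483.871ms

1. 0.0ms @ 0 + 967.742ms (3/2)
2. 967.742ms @ 3/2 + 967.742ms (3/2)
3. 1935.484ms @ 3 + 645.161ms (1)
4. 2580.645ms @ 4 + 1290.323ms (2)
5. 3870.968ms @ 6 + 967.742ms (3/2)
6. 4838.71ms @ 15/2 + 322.581ms (1/2)
7. 5161.29ms @ 8 + 322.581ms (1/2)
8. 5483.871ms @ 17/2 + 322.581ms (1/2)
9. 5806.452ms @ 9 + 1290.323ms (2)
10. 7096.774ms @ 11 + 645.161ms (1)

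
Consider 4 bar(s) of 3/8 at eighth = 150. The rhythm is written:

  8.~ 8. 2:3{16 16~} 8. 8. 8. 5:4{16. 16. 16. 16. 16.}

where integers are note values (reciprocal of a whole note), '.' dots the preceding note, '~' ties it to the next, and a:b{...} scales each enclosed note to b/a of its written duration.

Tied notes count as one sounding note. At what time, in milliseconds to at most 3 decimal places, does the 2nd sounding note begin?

1. 0.0ms @ 0 + 1200.0ms (3)
2. 1200.0ms @ 3 + 300.0ms (3/4)
3. 1500.0ms @ 15/4 + 900.0ms (9/4)
4. 2400.0ms @ 6 + 600.0ms (3/2)
5. 3000.0ms @ 15/2 + 600.0ms (3/2)
6. 3600.0ms @ 9 + 240.0ms (3/5)
7. 3840.0ms @ 48/5 + 240.0ms (3/5)
8. 4080.0ms @ 51/5 + 240.0ms (3/5)
9. 4320.0ms @ 54/5 + 240.0ms (3/5)
10. 4560.0ms @ 57/5 + 240.0ms (3/5)

note 2 onset = 3b = 1200.0ms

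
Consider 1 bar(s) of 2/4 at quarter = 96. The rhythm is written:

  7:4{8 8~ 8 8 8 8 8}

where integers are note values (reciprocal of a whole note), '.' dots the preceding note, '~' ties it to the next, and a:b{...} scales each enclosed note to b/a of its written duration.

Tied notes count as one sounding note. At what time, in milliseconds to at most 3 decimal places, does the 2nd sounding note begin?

note 2 onset = 2/7b = 178.571ms

1. 0.0ms @ 0 + 178.571ms (2/7)
2. 178.571ms @ 2/7 + 357.143ms (4/7)
3. 535.714ms @ 6/7 + 178.571ms (2/7)
4. 714.286ms @ 8/7 + 178.571ms (2/7)
5. 892.857ms @ 10/7 + 178.571ms (2/7)
6. 1071.429ms @ 12/7 + 178.571ms (2/7)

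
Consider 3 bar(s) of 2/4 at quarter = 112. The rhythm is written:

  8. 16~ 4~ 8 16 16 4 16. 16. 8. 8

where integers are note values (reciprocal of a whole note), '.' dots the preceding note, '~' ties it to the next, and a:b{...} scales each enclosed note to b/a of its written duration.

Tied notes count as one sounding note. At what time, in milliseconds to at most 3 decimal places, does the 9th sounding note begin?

1. 0.0ms @ 0 + 401.786ms (3/4)
2. 401.786ms @ 3/4 + 937.5ms (7/4)
3. 1339.286ms @ 5/2 + 133.929ms (1/4)
4. 1473.214ms @ 11/4 + 133.929ms (1/4)
5. 1607.143ms @ 3 + 535.714ms (1)
6. 2142.857ms @ 4 + 200.893ms (3/8)
7. 2343.75ms @ 35/8 + 200.893ms (3/8)
8. 2544.643ms @ 19/4 + 401.786ms (3/4)
9. 2946.429ms @ 11/2 + 267.857ms (1/2)

note 9 onset = 11/2b = 2946.429ms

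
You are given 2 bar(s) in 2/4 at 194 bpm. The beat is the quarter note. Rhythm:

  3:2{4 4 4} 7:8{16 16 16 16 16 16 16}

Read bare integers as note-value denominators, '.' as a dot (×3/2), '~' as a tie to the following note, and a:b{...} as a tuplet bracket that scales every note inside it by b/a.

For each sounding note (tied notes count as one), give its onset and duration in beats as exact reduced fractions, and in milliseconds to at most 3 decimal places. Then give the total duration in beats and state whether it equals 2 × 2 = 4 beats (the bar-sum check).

1) 0.0ms=0b +206.186ms=2/3b
2) 206.186ms=2/3b +206.186ms=2/3b
3) 412.371ms=4/3b +206.186ms=2/3b
4) 618.557ms=2b +88.365ms=2/7b
5) 706.922ms=16/7b +88.365ms=2/7b
6) 795.287ms=18/7b +88.365ms=2/7b
7) 883.652ms=20/7b +88.365ms=2/7b
8) 972.018ms=22/7b +88.365ms=2/7b
9) 1060.383ms=24/7b +88.365ms=2/7b
10) 1148.748ms=26/7b +88.365ms=2/7b
Σ=4b of 4 (194bpm 2/4) — PASS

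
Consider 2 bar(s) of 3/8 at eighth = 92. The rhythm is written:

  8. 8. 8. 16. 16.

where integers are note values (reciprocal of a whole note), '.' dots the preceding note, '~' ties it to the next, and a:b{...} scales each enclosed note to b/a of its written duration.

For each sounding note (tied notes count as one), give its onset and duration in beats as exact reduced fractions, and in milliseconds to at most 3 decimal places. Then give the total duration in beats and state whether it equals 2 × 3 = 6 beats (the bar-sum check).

1) 0.0ms=0b +978.261ms=3/2b
2) 978.261ms=3/2b +978.261ms=3/2b
3) 1956.522ms=3b +978.261ms=3/2b
4) 2934.783ms=9/2b +489.13ms=3/4b
5) 3423.913ms=21/4b +489.13ms=3/4b
Σ=6b of 6 (92bpm 3/8) — PASS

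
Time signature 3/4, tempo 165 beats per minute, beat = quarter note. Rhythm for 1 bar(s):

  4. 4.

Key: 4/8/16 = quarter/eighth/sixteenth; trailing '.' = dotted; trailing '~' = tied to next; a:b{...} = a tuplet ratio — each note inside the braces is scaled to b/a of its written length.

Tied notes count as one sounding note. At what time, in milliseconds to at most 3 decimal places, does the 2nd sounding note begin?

note 2 onset = 3/2b = 545.455ms

1. 0.0ms @ 0 + 545.455ms (3/2)
2. 545.455ms @ 3/2 + 545.455ms (3/2)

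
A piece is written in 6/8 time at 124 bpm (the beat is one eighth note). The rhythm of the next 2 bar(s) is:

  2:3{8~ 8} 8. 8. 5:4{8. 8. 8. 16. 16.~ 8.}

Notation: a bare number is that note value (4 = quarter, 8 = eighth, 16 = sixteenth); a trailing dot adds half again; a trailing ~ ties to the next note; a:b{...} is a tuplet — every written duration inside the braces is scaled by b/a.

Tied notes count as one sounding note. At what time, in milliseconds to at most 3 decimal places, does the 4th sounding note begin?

1. 0.0ms @ 0 + 1451.613ms (3)
2. 1451.613ms @ 3 + 725.806ms (3/2)
3. 2177.419ms @ 9/2 + 725.806ms (3/2)
4. 2903.226ms @ 6 + 580.645ms (6/5)
5. 3483.871ms @ 36/5 + 580.645ms (6/5)
6. 4064.516ms @ 42/5 + 580.645ms (6/5)
7. 4645.161ms @ 48/5 + 290.323ms (3/5)
8. 4935.484ms @ 51/5 + 870.968ms (9/5)

note 4 onset = 6b = 2903.226ms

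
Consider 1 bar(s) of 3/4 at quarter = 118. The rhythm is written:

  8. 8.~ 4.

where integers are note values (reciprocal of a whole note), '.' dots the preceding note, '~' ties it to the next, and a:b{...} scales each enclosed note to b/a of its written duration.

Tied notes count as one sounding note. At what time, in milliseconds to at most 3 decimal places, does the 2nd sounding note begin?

note 2 onset = 3/4b = 381.356ms

1. 0.0ms @ 0 + 381.356ms (3/4)
2. 381.356ms @ 3/4 + 1144.068ms (9/4)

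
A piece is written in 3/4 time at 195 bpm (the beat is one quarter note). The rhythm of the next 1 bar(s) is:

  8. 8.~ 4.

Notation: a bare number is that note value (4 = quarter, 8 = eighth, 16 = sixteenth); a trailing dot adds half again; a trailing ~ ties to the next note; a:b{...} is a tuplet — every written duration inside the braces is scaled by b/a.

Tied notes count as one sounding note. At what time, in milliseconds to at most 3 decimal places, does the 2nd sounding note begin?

1. 0.0ms @ 0 + 230.769ms (3/4)
2. 230.769ms @ 3/4 + 692.308ms (9/4)

note 2 onset = 3/4b = 230.769ms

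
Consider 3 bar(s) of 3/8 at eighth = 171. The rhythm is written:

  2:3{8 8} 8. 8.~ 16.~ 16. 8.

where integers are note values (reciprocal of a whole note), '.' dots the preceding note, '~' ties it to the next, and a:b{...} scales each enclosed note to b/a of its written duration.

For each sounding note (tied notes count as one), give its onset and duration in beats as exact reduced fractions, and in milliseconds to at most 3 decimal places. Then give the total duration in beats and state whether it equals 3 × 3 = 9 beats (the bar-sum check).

1) 0.0ms=0b +526.316ms=3/2b
2) 526.316ms=3/2b +526.316ms=3/2b
3) 1052.632ms=3b +526.316ms=3/2b
4) 1578.947ms=9/2b +1052.632ms=3b
5) 2631.579ms=15/2b +526.316ms=3/2b
Σ=9b of 9 (171bpm 3/8) — PASS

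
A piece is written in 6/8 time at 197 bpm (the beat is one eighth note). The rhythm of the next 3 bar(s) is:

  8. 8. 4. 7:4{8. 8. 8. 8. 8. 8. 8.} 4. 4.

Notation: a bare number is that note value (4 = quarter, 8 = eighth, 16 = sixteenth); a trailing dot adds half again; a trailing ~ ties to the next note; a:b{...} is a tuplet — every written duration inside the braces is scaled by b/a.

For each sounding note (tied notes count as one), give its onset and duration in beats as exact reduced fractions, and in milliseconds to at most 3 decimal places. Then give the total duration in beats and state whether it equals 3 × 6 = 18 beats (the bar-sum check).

1) 0.0ms=0b +456.853ms=3/2b
2) 456.853ms=3/2b +456.853ms=3/2b
3) 913.706ms=3b +913.706ms=3b
4) 1827.411ms=6b +261.059ms=6/7b
5) 2088.47ms=48/7b +261.059ms=6/7b
6) 2349.529ms=54/7b +261.059ms=6/7b
7) 2610.587ms=60/7b +261.059ms=6/7b
8) 2871.646ms=66/7b +261.059ms=6/7b
9) 3132.705ms=72/7b +261.059ms=6/7b
10) 3393.764ms=78/7b +261.059ms=6/7b
11) 3654.822ms=12b +913.706ms=3b
12) 4568.528ms=15b +913.706ms=3b
Σ=18b of 18 (197bpm 6/8) — PASS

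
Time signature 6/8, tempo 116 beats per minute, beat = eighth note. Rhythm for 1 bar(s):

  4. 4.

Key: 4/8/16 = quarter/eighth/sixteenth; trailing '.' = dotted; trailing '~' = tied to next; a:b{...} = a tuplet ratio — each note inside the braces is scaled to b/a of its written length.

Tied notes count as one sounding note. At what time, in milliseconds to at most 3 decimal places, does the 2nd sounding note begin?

note 2 onset = 3b = 1551.724ms

1. 0.0ms @ 0 + 1551.724ms (3)
2. 1551.724ms @ 3 + 1551.724ms (3)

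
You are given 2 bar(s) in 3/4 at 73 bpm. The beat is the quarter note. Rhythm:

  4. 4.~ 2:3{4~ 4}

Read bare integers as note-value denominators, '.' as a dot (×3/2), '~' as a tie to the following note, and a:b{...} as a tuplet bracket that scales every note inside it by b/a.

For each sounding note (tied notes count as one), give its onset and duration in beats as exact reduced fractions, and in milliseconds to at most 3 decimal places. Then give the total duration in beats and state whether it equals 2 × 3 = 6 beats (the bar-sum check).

1) 0.0ms=0b +1232.877ms=3/2b
2) 1232.877ms=3/2b +3698.63ms=9/2b
Σ=6b of 6 (73bpm 3/4) — PASS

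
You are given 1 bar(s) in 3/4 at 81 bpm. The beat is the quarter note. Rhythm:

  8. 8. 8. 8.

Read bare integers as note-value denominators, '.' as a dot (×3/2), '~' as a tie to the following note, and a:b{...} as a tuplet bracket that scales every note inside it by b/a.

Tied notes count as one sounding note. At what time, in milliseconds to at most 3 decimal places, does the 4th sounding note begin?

note 4 onset = 9/4b = 1666.667ms

1. 0.0ms @ 0 + 555.556ms (3/4)
2. 555.556ms @ 3/4 + 555.556ms (3/4)
3. 1111.111ms @ 3/2 + 555.556ms (3/4)
4. 1666.667ms @ 9/4 + 555.556ms (3/4)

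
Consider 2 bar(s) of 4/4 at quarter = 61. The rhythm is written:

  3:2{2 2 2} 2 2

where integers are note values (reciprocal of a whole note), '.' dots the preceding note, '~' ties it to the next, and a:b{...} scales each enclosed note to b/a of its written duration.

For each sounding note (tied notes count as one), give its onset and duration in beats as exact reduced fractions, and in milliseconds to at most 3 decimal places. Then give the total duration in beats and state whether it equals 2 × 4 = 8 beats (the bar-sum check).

1) 0.0ms=0b +1311.475ms=4/3b
2) 1311.475ms=4/3b +1311.475ms=4/3b
3) 2622.951ms=8/3b +1311.475ms=4/3b
4) 3934.426ms=4b +1967.213ms=2b
5) 5901.639ms=6b +1967.213ms=2b
Σ=8b of 8 (61bpm 4/4) — PASS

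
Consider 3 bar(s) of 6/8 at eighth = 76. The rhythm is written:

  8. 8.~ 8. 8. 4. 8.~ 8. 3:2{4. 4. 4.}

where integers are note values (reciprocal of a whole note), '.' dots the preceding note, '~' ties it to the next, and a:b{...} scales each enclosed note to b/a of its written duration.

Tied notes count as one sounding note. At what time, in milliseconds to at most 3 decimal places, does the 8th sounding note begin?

1. 0.0ms @ 0 + 1184.211ms (3/2)
2. 1184.211ms @ 3/2 + 2368.421ms (3)
3. 3552.632ms @ 9/2 + 1184.211ms (3/2)
4. 4736.842ms @ 6 + 2368.421ms (3)
5. 7105.263ms @ 9 + 2368.421ms (3)
6. 9473.684ms @ 12 + 1578.947ms (2)
7. 11052.632ms @ 14 + 1578.947ms (2)
8. 12631.579ms @ 16 + 1578.947ms (2)

note 8 onset = 16b = 12631.579ms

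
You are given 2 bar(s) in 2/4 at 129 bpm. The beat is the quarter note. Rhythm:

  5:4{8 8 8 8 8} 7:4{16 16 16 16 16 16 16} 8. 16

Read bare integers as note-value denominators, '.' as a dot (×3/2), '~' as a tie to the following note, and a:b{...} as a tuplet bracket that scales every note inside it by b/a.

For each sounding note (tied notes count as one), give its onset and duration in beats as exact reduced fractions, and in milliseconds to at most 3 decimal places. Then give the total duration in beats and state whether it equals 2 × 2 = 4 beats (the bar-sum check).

1) 0.0ms=0b +186.047ms=2/5b
2) 186.047ms=2/5b +186.047ms=2/5b
3) 372.093ms=4/5b +186.047ms=2/5b
4) 558.14ms=6/5b +186.047ms=2/5b
5) 744.186ms=8/5b +186.047ms=2/5b
6) 930.233ms=2b +66.445ms=1/7b
7) 996.678ms=15/7b +66.445ms=1/7b
8) 1063.123ms=16/7b +66.445ms=1/7b
9) 1129.568ms=17/7b +66.445ms=1/7b
10) 1196.013ms=18/7b +66.445ms=1/7b
11) 1262.458ms=19/7b +66.445ms=1/7b
12) 1328.904ms=20/7b +66.445ms=1/7b
13) 1395.349ms=3b +348.837ms=3/4b
14) 1744.186ms=15/4b +116.279ms=1/4b
Σ=4b of 4 (129bpm 2/4) — PASS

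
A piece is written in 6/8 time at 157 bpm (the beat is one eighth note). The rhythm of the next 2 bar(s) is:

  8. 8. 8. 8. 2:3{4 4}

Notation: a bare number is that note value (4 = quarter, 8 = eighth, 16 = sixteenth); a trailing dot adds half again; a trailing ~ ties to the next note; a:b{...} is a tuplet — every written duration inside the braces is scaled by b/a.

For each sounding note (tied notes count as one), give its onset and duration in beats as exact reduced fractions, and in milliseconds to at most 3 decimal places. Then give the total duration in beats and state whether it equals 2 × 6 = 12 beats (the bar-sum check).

1) 0.0ms=0b +573.248ms=3/2b
2) 573.248ms=3/2b +573.248ms=3/2b
3) 1146.497ms=3b +573.248ms=3/2b
4) 1719.745ms=9/2b +573.248ms=3/2b
5) 2292.994ms=6b +1146.497ms=3b
6) 3439.49ms=9b +1146.497ms=3b
Σ=12b of 12 (157bpm 6/8) — PASS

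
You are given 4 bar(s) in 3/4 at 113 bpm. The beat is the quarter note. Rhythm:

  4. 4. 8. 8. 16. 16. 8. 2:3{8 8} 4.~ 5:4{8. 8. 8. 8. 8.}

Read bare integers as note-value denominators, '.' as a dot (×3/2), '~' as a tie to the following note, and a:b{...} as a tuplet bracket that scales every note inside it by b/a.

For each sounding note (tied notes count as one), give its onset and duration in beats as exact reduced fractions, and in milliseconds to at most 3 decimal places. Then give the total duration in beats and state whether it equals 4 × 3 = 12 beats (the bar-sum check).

1) 0.0ms=0b +796.46ms=3/2b
2) 796.46ms=3/2b +796.46ms=3/2b
3) 1592.92ms=3b +398.23ms=3/4b
4) 1991.15ms=15/4b +398.23ms=3/4b
5) 2389.381ms=9/2b +199.115ms=3/8b
6) 2588.496ms=39/8b +199.115ms=3/8b
7) 2787.611ms=21/4b +398.23ms=3/4b
8) 3185.841ms=6b +398.23ms=3/4b
9) 3584.071ms=27/4b +398.23ms=3/4b
10) 3982.301ms=15/2b +1115.044ms=21/10b
11) 5097.345ms=48/5b +318.584ms=3/5b
12) 5415.929ms=51/5b +318.584ms=3/5b
13) 5734.513ms=54/5b +318.584ms=3/5b
14) 6053.097ms=57/5b +318.584ms=3/5b
Σ=12b of 12 (113bpm 3/4) — PASS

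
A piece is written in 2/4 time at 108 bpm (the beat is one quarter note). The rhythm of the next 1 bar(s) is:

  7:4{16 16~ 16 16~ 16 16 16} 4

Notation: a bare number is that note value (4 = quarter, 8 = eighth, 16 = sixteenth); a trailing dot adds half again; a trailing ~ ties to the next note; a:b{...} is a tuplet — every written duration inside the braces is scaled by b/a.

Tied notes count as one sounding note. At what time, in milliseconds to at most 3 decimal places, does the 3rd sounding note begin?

note 3 onset = 3/7b = 238.095ms

1. 0.0ms @ 0 + 79.365ms (1/7)
2. 79.365ms @ 1/7 + 158.73ms (2/7)
3. 238.095ms @ 3/7 + 158.73ms (2/7)
4. 396.825ms @ 5/7 + 79.365ms (1/7)
5. 476.19ms @ 6/7 + 79.365ms (1/7)
6. 555.556ms @ 1 + 555.556ms (1)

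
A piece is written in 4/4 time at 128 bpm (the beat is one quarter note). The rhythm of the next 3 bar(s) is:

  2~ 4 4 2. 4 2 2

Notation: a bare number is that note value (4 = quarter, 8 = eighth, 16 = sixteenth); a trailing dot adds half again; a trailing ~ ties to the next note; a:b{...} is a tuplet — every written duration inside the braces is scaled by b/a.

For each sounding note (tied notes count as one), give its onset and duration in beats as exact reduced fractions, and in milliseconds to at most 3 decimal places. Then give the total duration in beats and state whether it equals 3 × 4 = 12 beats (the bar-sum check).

1) 0.0ms=0b +1406.25ms=3b
2) 1406.25ms=3b +468.75ms=1b
3) 1875.0ms=4b +1406.25ms=3b
4) 3281.25ms=7b +468.75ms=1b
5) 3750.0ms=8b +937.5ms=2b
6) 4687.5ms=10b +937.5ms=2b
Σ=12b of 12 (128bpm 4/4) — PASS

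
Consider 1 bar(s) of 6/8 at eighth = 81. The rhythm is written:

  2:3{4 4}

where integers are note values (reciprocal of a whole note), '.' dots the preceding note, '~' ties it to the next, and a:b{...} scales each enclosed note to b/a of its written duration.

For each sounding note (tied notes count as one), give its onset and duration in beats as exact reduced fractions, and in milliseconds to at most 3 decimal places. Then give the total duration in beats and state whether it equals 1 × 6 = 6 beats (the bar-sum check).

1) 0.0ms=0b +2222.222ms=3b
2) 2222.222ms=3b +2222.222ms=3b
Σ=6b of 6 (81bpm 6/8) — PASS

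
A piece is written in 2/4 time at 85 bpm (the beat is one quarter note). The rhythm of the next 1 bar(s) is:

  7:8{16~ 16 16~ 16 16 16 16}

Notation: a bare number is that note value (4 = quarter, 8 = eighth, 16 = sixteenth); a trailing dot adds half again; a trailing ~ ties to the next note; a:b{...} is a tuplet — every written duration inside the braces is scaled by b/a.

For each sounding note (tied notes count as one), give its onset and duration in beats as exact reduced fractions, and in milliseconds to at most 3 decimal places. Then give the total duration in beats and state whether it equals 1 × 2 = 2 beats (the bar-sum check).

1) 0.0ms=0b +403.361ms=4/7b
2) 403.361ms=4/7b +403.361ms=4/7b
3) 806.723ms=8/7b +201.681ms=2/7b
4) 1008.403ms=10/7b +201.681ms=2/7b
5) 1210.084ms=12/7b +201.681ms=2/7b
Σ=2b of 2 (85bpm 2/4) — PASS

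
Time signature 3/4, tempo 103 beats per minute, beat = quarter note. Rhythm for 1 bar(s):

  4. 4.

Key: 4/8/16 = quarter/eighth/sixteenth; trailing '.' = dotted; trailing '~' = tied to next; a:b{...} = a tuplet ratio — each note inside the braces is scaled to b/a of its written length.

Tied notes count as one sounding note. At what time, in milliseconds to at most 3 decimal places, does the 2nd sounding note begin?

1. 0.0ms @ 0 + 873.786ms (3/2)
2. 873.786ms @ 3/2 + 873.786ms (3/2)

note 2 onset = 3/2b = 873.786ms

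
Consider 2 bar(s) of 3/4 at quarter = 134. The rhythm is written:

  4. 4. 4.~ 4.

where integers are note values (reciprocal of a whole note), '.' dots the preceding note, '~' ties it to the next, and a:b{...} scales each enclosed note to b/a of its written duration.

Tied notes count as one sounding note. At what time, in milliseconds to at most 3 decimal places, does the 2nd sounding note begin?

note 2 onset = 3/2b = 671.642ms

1. 0.0ms @ 0 + 671.642ms (3/2)
2. 671.642ms @ 3/2 + 671.642ms (3/2)
3. 1343.284ms @ 3 + 1343.284ms (3)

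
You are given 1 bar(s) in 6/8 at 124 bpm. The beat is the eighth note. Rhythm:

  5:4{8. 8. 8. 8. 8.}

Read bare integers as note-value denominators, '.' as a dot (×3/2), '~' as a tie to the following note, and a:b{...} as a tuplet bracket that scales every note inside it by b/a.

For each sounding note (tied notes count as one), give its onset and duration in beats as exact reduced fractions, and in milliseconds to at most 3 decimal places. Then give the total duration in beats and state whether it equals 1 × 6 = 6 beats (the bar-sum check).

1) 0.0ms=0b +580.645ms=6/5b
2) 580.645ms=6/5b +580.645ms=6/5b
3) 1161.29ms=12/5b +580.645ms=6/5b
4) 1741.935ms=18/5b +580.645ms=6/5b
5) 2322.581ms=24/5b +580.645ms=6/5b
Σ=6b of 6 (124bpm 6/8) — PASS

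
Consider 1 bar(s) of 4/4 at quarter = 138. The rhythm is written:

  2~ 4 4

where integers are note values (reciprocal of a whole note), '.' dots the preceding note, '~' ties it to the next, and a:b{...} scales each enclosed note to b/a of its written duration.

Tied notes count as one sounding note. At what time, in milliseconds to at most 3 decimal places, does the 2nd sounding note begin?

1. 0.0ms @ 0 + 1304.348ms (3)
2. 1304.348ms @ 3 + 434.783ms (1)

note 2 onset = 3b = 1304.348ms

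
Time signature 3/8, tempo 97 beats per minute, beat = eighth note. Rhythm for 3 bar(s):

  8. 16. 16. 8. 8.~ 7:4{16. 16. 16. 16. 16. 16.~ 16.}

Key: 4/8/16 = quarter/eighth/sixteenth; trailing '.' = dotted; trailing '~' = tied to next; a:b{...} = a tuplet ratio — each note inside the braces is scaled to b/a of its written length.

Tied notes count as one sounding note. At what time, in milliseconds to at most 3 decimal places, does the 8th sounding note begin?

1. 0.0ms @ 0 + 927.835ms (3/2)
2. 927.835ms @ 3/2 + 463.918ms (3/4)
3. 1391.753ms @ 9/4 + 463.918ms (3/4)
4. 1855.67ms @ 3 + 927.835ms (3/2)
5. 2783.505ms @ 9/2 + 1192.931ms (27/14)
6. 3976.436ms @ 45/7 + 265.096ms (3/7)
7. 4241.532ms @ 48/7 + 265.096ms (3/7)
8. 4506.627ms @ 51/7 + 265.096ms (3/7)
9. 4771.723ms @ 54/7 + 265.096ms (3/7)
10. 5036.819ms @ 57/7 + 530.191ms (6/7)

note 8 onset = 51/7b = 4506.627ms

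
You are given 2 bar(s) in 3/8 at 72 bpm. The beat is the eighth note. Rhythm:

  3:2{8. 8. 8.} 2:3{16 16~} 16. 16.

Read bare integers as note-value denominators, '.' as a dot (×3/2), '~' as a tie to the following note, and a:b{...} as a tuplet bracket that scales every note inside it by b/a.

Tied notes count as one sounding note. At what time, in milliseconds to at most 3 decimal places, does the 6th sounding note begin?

note 6 onset = 21/4b = 4375.0ms

1. 0.0ms @ 0 + 833.333ms (1)
2. 833.333ms @ 1 + 833.333ms (1)
3. 1666.667ms @ 2 + 833.333ms (1)
4. 2500.0ms @ 3 + 625.0ms (3/4)
5. 3125.0ms @ 15/4 + 1250.0ms (3/2)
6. 4375.0ms @ 21/4 + 625.0ms (3/4)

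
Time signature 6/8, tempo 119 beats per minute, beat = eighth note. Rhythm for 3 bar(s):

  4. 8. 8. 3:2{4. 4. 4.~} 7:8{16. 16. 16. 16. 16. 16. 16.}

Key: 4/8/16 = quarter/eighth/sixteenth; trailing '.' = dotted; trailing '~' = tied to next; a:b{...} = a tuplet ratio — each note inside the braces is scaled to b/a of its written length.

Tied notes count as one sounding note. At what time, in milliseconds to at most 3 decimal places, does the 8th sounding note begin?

note 8 onset = 96/7b = 6914.766ms

1. 0.0ms @ 0 + 1512.605ms (3)
2. 1512.605ms @ 3 + 756.303ms (3/2)
3. 2268.908ms @ 9/2 + 756.303ms (3/2)
4. 3025.21ms @ 6 + 1008.403ms (2)
5. 4033.613ms @ 8 + 1008.403ms (2)
6. 5042.017ms @ 10 + 1440.576ms (20/7)
7. 6482.593ms @ 90/7 + 432.173ms (6/7)
8. 6914.766ms @ 96/7 + 432.173ms (6/7)
9. 7346.939ms @ 102/7 + 432.173ms (6/7)
10. 7779.112ms @ 108/7 + 432.173ms (6/7)
11. 8211.285ms @ 114/7 + 432.173ms (6/7)
12. 8643.457ms @ 120/7 + 432.173ms (6/7)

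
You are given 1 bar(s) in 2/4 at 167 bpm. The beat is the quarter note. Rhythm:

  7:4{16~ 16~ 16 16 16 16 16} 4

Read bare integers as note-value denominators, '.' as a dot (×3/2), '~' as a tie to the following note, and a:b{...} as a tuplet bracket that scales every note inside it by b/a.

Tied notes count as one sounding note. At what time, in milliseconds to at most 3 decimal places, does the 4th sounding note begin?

1. 0.0ms @ 0 + 153.978ms (3/7)
2. 153.978ms @ 3/7 + 51.326ms (1/7)
3. 205.304ms @ 4/7 + 51.326ms (1/7)
4. 256.63ms @ 5/7 + 51.326ms (1/7)
5. 307.956ms @ 6/7 + 51.326ms (1/7)
6. 359.281ms @ 1 + 359.281ms (1)

note 4 onset = 5/7b = 256.63ms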